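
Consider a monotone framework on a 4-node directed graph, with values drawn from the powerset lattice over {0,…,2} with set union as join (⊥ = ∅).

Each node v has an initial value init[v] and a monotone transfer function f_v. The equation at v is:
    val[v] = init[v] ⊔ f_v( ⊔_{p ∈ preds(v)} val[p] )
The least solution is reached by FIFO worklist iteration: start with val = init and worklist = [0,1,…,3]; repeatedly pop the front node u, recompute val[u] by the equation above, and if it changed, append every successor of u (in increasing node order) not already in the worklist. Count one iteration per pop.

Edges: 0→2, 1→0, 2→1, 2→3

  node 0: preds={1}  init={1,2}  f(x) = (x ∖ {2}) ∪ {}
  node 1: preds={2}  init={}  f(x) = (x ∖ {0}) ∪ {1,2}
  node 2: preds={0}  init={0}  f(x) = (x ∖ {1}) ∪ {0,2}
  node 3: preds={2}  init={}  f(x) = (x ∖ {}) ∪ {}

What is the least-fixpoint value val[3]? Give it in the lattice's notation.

{0,2}

Trace (6 dequeues):
  [1] u=0 | in {} | out {1,2} | ==
  [2] u=1 | in {0} | out {1,2} | prev {} | push {0}
  [3] u=2 | in {1,2} | out {0,2} | prev {0} | push {1}
  [4] u=3 | in {0,2} | out {0,2} | prev {} | push {}
  [5] u=0 | in {1,2} | out {1,2} | ==
  [6] u=1 | in {0,2} | out {1,2} | ==

Converged values:
  [0] {1,2}
  [1] {1,2}
  [2] {0,2}
  [3] {0,2}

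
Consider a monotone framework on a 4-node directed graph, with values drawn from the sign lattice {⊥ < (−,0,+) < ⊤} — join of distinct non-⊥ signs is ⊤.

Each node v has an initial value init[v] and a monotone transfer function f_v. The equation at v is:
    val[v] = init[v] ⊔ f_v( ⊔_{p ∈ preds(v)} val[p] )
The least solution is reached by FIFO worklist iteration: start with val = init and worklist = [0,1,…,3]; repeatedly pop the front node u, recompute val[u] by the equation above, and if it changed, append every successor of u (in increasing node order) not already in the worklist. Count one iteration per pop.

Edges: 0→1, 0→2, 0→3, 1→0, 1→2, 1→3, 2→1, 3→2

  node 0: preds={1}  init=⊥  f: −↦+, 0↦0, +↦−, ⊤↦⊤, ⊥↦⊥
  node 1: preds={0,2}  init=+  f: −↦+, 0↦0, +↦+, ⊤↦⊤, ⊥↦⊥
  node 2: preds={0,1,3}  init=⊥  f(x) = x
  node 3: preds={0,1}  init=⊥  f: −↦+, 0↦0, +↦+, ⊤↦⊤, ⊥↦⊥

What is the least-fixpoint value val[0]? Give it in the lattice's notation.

⊤

Iteration log — 10 steps:
  step 1. node 0  ⊔preds=+  new=−  old=⊥  +wl: 
  step 2. node 1  ⊔preds=−  new=+  stable
  step 3. node 2  ⊔preds=⊤  new=⊤  old=⊥  +wl: 1
  step 4. node 3  ⊔preds=⊤  new=⊤  old=⊥  +wl: 2
  step 5. node 1  ⊔preds=⊤  new=⊤  old=+  +wl: 0,3
  step 6. node 2  ⊔preds=⊤  new=⊤  stable
  step 7. node 0  ⊔preds=⊤  new=⊤  old=−  +wl: 1,2
  step 8. node 3  ⊔preds=⊤  new=⊤  stable
  step 9. node 1  ⊔preds=⊤  new=⊤  stable
  step 10. node 2  ⊔preds=⊤  new=⊤  stable

Least fixpoint reached:
  node 0: ⊤
  node 1: ⊤
  node 2: ⊤
  node 3: ⊤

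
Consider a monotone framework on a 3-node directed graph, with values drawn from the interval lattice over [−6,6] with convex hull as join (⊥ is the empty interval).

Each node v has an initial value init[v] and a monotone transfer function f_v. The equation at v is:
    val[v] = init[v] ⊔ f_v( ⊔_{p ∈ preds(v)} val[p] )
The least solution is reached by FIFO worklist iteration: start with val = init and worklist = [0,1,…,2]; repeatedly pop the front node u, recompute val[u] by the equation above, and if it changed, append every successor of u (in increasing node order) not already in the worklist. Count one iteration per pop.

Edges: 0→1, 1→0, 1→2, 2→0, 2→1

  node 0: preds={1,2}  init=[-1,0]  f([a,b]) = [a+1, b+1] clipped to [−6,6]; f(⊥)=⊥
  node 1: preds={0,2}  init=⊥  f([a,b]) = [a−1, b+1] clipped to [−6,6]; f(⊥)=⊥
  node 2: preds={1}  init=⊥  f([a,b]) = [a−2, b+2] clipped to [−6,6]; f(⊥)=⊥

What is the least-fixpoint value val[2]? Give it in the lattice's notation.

[-6,6]

Worklist (11 pops):
  #1 pop 0: in=⊥ → [-1,0] (no change)
  #2 pop 1: in=[-1,0] → [-2,1] (was ⊥); enqueue [0]
  #3 pop 2: in=[-2,1] → [-4,3] (was ⊥); enqueue [1]
  #4 pop 0: in=[-4,3] → [-3,4] (was [-1,0]); enqueue []
  #5 pop 1: in=[-4,4] → [-5,5] (was [-2,1]); enqueue [0,2]
  #6 pop 0: in=[-5,5] → [-4,6] (was [-3,4]); enqueue [1]
  #7 pop 2: in=[-5,5] → [-6,6] (was [-4,3]); enqueue [0]
  #8 pop 1: in=[-6,6] → [-6,6] (was [-5,5]); enqueue [2]
  #9 pop 0: in=[-6,6] → [-5,6] (was [-4,6]); enqueue [1]
  #10 pop 2: in=[-6,6] → [-6,6] (no change)
  #11 pop 1: in=[-6,6] → [-6,6] (no change)

Fixpoint:
  val[0] = [-5,6]
  val[1] = [-6,6]
  val[2] = [-6,6]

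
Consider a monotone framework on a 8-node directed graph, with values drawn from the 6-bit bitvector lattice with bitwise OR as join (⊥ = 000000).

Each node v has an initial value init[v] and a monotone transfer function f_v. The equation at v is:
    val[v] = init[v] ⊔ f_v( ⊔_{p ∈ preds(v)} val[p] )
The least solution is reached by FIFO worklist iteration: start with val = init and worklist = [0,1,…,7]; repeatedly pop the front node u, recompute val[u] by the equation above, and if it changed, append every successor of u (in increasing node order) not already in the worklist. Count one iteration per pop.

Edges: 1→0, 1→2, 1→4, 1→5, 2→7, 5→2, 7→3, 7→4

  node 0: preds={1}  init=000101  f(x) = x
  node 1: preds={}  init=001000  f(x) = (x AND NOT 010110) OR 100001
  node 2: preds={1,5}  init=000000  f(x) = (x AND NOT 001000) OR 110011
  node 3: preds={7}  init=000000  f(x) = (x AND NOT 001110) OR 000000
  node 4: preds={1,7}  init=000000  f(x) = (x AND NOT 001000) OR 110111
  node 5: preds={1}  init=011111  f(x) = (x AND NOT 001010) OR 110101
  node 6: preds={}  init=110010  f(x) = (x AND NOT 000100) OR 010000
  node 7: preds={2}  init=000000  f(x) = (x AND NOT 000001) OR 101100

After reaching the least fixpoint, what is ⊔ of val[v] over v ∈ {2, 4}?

Trace (12 dequeues):
  [1] u=0 | in 001000 | out 001101 | prev 000101 | push {}
  [2] u=1 | in 000000 | out 101001 | prev 001000 | push {0}
  [3] u=2 | in 111111 | out 110111 | prev 000000 | push {}
  [4] u=3 | in 000000 | out 000000 | ==
  [5] u=4 | in 101001 | out 110111 | prev 000000 | push {}
  [6] u=5 | in 101001 | out 111111 | prev 011111 | push {2}
  [7] u=6 | in 000000 | out 110010 | ==
  [8] u=7 | in 110111 | out 111110 | prev 000000 | push {3,4}
  [9] u=0 | in 101001 | out 101101 | prev 001101 | push {}
  [10] u=2 | in 111111 | out 110111 | ==
  [11] u=3 | in 111110 | out 110000 | prev 000000 | push {}
  [12] u=4 | in 111111 | out 110111 | ==

Converged values:
  [0] 101101
  [1] 101001
  [2] 110111
  [3] 110000
  [4] 110111
  [5] 111111
  [6] 110010
  [7] 111110

110111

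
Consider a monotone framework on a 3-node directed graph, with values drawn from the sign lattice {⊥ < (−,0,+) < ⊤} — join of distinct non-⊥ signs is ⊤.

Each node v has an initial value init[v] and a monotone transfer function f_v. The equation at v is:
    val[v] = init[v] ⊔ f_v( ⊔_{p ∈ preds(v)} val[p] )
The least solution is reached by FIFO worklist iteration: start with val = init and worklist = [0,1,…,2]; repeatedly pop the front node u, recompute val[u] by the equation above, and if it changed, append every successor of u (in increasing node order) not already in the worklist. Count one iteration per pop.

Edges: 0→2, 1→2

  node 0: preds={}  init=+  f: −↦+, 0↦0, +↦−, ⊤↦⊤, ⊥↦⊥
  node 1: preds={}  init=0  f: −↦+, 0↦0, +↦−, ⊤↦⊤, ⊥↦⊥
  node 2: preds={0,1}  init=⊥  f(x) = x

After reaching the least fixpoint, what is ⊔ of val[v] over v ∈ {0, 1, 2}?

⊤

Trace (3 dequeues):
  [1] u=0 | in ⊥ | out + | ==
  [2] u=1 | in ⊥ | out 0 | ==
  [3] u=2 | in ⊤ | out ⊤ | prev ⊥ | push {}

Converged values:
  [0] +
  [1] 0
  [2] ⊤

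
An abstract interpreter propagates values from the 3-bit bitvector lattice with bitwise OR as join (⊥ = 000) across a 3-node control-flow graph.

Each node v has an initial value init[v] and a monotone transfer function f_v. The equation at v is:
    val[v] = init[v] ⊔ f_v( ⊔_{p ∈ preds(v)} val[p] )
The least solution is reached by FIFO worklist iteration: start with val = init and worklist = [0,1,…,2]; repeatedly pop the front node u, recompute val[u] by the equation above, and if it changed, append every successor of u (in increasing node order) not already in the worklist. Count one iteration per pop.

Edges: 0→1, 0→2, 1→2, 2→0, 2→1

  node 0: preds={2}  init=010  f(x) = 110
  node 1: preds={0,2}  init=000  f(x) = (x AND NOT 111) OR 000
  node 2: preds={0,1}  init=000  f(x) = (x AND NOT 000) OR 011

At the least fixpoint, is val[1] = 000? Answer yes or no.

yes

Trace (5 dequeues):
  [1] u=0 | in 000 | out 110 | prev 010 | push {}
  [2] u=1 | in 110 | out 000 | ==
  [3] u=2 | in 110 | out 111 | prev 000 | push {0,1}
  [4] u=0 | in 111 | out 110 | ==
  [5] u=1 | in 111 | out 000 | ==

Converged values:
  [0] 110
  [1] 000
  [2] 111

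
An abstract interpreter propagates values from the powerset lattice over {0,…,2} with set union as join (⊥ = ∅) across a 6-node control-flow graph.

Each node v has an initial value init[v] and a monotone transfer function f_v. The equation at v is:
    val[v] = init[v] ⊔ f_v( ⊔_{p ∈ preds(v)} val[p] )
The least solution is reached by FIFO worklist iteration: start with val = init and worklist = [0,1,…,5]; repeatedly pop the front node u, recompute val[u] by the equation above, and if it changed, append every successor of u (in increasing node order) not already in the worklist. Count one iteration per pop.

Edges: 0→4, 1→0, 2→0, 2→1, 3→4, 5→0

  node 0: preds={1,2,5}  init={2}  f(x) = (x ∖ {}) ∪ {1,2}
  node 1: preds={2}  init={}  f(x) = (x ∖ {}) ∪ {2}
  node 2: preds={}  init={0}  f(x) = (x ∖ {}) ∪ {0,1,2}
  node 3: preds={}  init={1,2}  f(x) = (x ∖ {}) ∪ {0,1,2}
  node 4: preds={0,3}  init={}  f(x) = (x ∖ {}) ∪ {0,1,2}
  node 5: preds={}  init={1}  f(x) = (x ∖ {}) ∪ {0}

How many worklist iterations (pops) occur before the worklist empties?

Iteration log — 9 steps:
  step 1. node 0  ⊔preds={0,1}  new={0,1,2}  old={2}  +wl: 
  step 2. node 1  ⊔preds={0}  new={0,2}  old={}  +wl: 0
  step 3. node 2  ⊔preds={}  new={0,1,2}  old={0}  +wl: 1
  step 4. node 3  ⊔preds={}  new={0,1,2}  old={1,2}  +wl: 
  step 5. node 4  ⊔preds={0,1,2}  new={0,1,2}  old={}  +wl: 
  step 6. node 5  ⊔preds={}  new={0,1}  old={1}  +wl: 
  step 7. node 0  ⊔preds={0,1,2}  new={0,1,2}  stable
  step 8. node 1  ⊔preds={0,1,2}  new={0,1,2}  old={0,2}  +wl: 0
  step 9. node 0  ⊔preds={0,1,2}  new={0,1,2}  stable

Least fixpoint reached:
  node 0: {0,1,2}
  node 1: {0,1,2}
  node 2: {0,1,2}
  node 3: {0,1,2}
  node 4: {0,1,2}
  node 5: {0,1}

9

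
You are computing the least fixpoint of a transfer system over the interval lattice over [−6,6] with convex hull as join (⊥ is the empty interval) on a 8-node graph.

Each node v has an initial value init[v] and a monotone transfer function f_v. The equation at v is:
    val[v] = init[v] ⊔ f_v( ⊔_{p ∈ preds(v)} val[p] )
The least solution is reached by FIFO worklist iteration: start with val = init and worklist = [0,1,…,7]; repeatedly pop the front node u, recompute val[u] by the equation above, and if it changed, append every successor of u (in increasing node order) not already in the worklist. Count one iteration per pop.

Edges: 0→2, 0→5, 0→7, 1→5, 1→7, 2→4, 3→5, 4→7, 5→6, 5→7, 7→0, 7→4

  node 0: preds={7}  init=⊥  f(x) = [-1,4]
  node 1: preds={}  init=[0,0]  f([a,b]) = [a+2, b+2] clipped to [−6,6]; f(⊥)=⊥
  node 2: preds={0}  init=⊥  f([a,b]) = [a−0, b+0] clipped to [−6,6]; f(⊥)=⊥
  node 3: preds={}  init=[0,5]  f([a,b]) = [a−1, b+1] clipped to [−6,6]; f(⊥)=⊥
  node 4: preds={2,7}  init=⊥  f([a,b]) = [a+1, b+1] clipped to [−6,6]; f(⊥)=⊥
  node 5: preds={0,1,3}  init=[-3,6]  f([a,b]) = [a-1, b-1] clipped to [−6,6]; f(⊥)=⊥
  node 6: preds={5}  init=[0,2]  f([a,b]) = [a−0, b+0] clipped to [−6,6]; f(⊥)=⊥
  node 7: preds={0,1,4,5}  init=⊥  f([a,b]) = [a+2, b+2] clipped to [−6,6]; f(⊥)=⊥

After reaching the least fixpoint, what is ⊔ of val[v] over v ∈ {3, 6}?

[-3,6]

Trace (11 dequeues):
  [1] u=0 | in ⊥ | out [-1,4] | prev ⊥ | push {}
  [2] u=1 | in ⊥ | out [0,0] | ==
  [3] u=2 | in [-1,4] | out [-1,4] | prev ⊥ | push {}
  [4] u=3 | in ⊥ | out [0,5] | ==
  [5] u=4 | in [-1,4] | out [0,5] | prev ⊥ | push {}
  [6] u=5 | in [-1,5] | out [-3,6] | ==
  [7] u=6 | in [-3,6] | out [-3,6] | prev [0,2] | push {}
  [8] u=7 | in [-3,6] | out [-1,6] | prev ⊥ | push {0,4}
  [9] u=0 | in [-1,6] | out [-1,4] | ==
  [10] u=4 | in [-1,6] | out [0,6] | prev [0,5] | push {7}
  [11] u=7 | in [-3,6] | out [-1,6] | ==

Converged values:
  [0] [-1,4]
  [1] [0,0]
  [2] [-1,4]
  [3] [0,5]
  [4] [0,6]
  [5] [-3,6]
  [6] [-3,6]
  [7] [-1,6]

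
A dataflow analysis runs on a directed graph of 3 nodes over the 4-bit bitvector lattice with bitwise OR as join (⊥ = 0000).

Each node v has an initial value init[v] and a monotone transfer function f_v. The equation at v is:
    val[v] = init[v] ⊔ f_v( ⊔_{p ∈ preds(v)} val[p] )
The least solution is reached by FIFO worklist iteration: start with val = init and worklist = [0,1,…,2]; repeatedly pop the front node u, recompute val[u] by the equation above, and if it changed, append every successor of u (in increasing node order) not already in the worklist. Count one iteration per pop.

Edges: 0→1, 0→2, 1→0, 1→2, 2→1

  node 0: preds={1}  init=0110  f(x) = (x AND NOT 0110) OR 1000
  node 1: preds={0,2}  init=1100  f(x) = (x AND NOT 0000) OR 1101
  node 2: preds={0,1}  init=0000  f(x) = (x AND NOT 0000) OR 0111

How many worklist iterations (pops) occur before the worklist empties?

Iteration log — 6 steps:
  step 1. node 0  ⊔preds=1100  new=1110  old=0110  +wl: 
  step 2. node 1  ⊔preds=1110  new=1111  old=1100  +wl: 0
  step 3. node 2  ⊔preds=1111  new=1111  old=0000  +wl: 1
  step 4. node 0  ⊔preds=1111  new=1111  old=1110  +wl: 2
  step 5. node 1  ⊔preds=1111  new=1111  stable
  step 6. node 2  ⊔preds=1111  new=1111  stable

Least fixpoint reached:
  node 0: 1111
  node 1: 1111
  node 2: 1111

6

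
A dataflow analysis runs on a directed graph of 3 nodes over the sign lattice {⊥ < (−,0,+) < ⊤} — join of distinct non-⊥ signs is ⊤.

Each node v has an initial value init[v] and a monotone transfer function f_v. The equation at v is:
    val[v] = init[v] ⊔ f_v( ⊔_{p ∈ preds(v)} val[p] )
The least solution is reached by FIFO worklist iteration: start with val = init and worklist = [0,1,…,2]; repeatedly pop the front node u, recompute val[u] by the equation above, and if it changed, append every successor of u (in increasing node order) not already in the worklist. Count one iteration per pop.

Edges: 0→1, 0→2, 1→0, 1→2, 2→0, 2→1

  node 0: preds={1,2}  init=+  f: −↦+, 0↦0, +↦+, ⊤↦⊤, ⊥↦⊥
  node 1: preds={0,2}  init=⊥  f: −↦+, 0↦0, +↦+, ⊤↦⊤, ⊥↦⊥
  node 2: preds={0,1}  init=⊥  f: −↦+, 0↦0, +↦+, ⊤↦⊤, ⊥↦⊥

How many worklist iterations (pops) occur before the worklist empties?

Iteration log — 5 steps:
  step 1. node 0  ⊔preds=⊥  new=+  stable
  step 2. node 1  ⊔preds=+  new=+  old=⊥  +wl: 0
  step 3. node 2  ⊔preds=+  new=+  old=⊥  +wl: 1
  step 4. node 0  ⊔preds=+  new=+  stable
  step 5. node 1  ⊔preds=+  new=+  stable

Least fixpoint reached:
  node 0: +
  node 1: +
  node 2: +

5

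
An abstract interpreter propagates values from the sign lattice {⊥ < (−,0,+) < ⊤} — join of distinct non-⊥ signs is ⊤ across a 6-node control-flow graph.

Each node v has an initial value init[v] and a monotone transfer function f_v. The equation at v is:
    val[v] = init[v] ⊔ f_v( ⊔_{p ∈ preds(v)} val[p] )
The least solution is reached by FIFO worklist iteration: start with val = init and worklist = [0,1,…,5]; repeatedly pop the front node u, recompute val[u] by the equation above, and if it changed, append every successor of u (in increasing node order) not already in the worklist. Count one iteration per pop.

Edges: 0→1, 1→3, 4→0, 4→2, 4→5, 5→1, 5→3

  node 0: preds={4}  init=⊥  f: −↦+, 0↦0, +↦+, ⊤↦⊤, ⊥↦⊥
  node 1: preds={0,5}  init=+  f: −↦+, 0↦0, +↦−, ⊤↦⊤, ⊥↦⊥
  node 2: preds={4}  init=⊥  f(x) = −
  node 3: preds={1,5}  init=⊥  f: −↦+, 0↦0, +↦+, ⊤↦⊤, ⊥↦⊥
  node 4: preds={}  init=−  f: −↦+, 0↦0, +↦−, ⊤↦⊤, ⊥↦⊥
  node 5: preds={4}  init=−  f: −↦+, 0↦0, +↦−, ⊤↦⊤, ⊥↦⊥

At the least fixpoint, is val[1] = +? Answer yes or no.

no

Worklist (8 pops):
  #1 pop 0: in=− → + (was ⊥); enqueue []
  #2 pop 1: in=⊤ → ⊤ (was +); enqueue []
  #3 pop 2: in=− → − (was ⊥); enqueue []
  #4 pop 3: in=⊤ → ⊤ (was ⊥); enqueue []
  #5 pop 4: in=⊥ → − (no change)
  #6 pop 5: in=− → ⊤ (was −); enqueue [1,3]
  #7 pop 1: in=⊤ → ⊤ (no change)
  #8 pop 3: in=⊤ → ⊤ (no change)

Fixpoint:
  val[0] = +
  val[1] = ⊤
  val[2] = −
  val[3] = ⊤
  val[4] = −
  val[5] = ⊤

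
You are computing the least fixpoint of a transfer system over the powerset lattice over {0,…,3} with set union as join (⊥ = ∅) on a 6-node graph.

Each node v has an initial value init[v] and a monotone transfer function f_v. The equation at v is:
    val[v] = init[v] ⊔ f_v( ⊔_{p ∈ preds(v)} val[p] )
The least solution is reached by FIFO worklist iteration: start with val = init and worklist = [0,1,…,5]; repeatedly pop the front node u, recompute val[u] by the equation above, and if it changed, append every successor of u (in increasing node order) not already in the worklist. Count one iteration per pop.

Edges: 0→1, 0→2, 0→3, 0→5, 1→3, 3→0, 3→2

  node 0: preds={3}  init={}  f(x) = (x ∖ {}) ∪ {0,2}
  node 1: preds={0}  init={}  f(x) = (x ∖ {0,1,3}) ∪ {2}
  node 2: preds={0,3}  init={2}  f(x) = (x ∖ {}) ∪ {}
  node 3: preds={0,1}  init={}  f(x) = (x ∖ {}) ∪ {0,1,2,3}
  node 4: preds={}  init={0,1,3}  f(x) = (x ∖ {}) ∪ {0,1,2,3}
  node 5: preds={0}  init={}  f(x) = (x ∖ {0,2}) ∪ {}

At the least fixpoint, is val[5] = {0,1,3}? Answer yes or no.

Trace (11 dequeues):
  [1] u=0 | in {} | out {0,2} | prev {} | push {}
  [2] u=1 | in {0,2} | out {2} | prev {} | push {}
  [3] u=2 | in {0,2} | out {0,2} | prev {2} | push {}
  [4] u=3 | in {0,2} | out {0,1,2,3} | prev {} | push {0,2}
  [5] u=4 | in {} | out {0,1,2,3} | prev {0,1,3} | push {}
  [6] u=5 | in {0,2} | out {} | ==
  [7] u=0 | in {0,1,2,3} | out {0,1,2,3} | prev {0,2} | push {1,3,5}
  [8] u=2 | in {0,1,2,3} | out {0,1,2,3} | prev {0,2} | push {}
  [9] u=1 | in {0,1,2,3} | out {2} | ==
  [10] u=3 | in {0,1,2,3} | out {0,1,2,3} | ==
  [11] u=5 | in {0,1,2,3} | out {1,3} | prev {} | push {}

Converged values:
  [0] {0,1,2,3}
  [1] {2}
  [2] {0,1,2,3}
  [3] {0,1,2,3}
  [4] {0,1,2,3}
  [5] {1,3}

no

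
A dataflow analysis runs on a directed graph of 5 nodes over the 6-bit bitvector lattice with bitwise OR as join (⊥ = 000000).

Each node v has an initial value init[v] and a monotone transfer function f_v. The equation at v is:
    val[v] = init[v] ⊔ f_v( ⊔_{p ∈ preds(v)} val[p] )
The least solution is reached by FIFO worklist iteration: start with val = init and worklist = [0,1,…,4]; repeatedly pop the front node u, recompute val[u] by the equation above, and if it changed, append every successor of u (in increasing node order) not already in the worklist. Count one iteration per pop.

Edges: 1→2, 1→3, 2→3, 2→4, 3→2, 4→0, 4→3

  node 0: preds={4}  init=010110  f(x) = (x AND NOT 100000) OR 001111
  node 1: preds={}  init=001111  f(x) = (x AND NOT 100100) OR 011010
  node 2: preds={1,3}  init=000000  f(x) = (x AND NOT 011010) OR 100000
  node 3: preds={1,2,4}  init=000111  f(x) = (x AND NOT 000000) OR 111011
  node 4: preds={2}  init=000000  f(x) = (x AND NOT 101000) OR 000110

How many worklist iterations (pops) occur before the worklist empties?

8

Iteration log — 8 steps:
  step 1. node 0  ⊔preds=000000  new=011111  old=010110  +wl: 
  step 2. node 1  ⊔preds=000000  new=011111  old=001111  +wl: 
  step 3. node 2  ⊔preds=011111  new=100101  old=000000  +wl: 
  step 4. node 3  ⊔preds=111111  new=111111  old=000111  +wl: 2
  step 5. node 4  ⊔preds=100101  new=000111  old=000000  +wl: 0,3
  step 6. node 2  ⊔preds=111111  new=100101  stable
  step 7. node 0  ⊔preds=000111  new=011111  stable
  step 8. node 3  ⊔preds=111111  new=111111  stable

Least fixpoint reached:
  node 0: 011111
  node 1: 011111
  node 2: 100101
  node 3: 111111
  node 4: 000111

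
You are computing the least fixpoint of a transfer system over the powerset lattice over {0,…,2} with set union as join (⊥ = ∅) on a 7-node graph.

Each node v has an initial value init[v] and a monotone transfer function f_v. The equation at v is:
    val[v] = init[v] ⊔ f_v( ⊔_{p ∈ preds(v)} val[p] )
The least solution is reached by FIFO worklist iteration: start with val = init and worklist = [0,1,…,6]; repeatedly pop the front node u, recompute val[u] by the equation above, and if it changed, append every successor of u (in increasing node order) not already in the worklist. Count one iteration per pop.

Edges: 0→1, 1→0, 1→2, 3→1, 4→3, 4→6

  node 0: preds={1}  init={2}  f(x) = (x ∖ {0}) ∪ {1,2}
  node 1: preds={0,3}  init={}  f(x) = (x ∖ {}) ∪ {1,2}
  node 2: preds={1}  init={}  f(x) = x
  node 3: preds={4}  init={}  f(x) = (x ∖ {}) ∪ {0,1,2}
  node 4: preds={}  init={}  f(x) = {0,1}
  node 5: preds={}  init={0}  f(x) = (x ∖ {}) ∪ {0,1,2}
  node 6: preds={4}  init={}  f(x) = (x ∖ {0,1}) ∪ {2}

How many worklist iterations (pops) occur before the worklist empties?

Worklist (12 pops):
  #1 pop 0: in={} → {1,2} (was {2}); enqueue []
  #2 pop 1: in={1,2} → {1,2} (was {}); enqueue [0]
  #3 pop 2: in={1,2} → {1,2} (was {}); enqueue []
  #4 pop 3: in={} → {0,1,2} (was {}); enqueue [1]
  #5 pop 4: in={} → {0,1} (was {}); enqueue [3]
  #6 pop 5: in={} → {0,1,2} (was {0}); enqueue []
  #7 pop 6: in={0,1} → {2} (was {}); enqueue []
  #8 pop 0: in={1,2} → {1,2} (no change)
  #9 pop 1: in={0,1,2} → {0,1,2} (was {1,2}); enqueue [0,2]
  #10 pop 3: in={0,1} → {0,1,2} (no change)
  #11 pop 0: in={0,1,2} → {1,2} (no change)
  #12 pop 2: in={0,1,2} → {0,1,2} (was {1,2}); enqueue []

Fixpoint:
  val[0] = {1,2}
  val[1] = {0,1,2}
  val[2] = {0,1,2}
  val[3] = {0,1,2}
  val[4] = {0,1}
  val[5] = {0,1,2}
  val[6] = {2}

12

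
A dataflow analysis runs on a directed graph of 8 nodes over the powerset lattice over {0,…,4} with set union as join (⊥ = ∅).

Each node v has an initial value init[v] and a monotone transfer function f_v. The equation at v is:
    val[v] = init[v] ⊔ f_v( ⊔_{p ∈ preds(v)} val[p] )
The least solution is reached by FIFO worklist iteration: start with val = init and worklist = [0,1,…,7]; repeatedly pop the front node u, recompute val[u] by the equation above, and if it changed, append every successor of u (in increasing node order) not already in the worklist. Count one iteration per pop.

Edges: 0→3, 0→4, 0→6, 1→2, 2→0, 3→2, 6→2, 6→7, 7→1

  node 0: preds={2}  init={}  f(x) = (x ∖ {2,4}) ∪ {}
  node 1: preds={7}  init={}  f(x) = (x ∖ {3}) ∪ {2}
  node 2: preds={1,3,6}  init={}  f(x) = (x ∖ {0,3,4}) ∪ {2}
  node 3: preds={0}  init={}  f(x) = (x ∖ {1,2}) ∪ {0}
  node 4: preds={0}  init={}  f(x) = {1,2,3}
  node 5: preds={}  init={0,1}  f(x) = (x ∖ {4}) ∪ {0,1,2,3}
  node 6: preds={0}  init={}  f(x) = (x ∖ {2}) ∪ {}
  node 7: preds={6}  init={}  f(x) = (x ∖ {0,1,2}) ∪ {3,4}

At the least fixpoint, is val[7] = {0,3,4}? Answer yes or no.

Trace (12 dequeues):
  [1] u=0 | in {} | out {} | ==
  [2] u=1 | in {} | out {2} | prev {} | push {}
  [3] u=2 | in {2} | out {2} | prev {} | push {0}
  [4] u=3 | in {} | out {0} | prev {} | push {2}
  [5] u=4 | in {} | out {1,2,3} | prev {} | push {}
  [6] u=5 | in {} | out {0,1,2,3} | prev {0,1} | push {}
  [7] u=6 | in {} | out {} | ==
  [8] u=7 | in {} | out {3,4} | prev {} | push {1}
  [9] u=0 | in {2} | out {} | ==
  [10] u=2 | in {0,2} | out {2} | ==
  [11] u=1 | in {3,4} | out {2,4} | prev {2} | push {2}
  [12] u=2 | in {0,2,4} | out {2} | ==

Converged values:
  [0] {}
  [1] {2,4}
  [2] {2}
  [3] {0}
  [4] {1,2,3}
  [5] {0,1,2,3}
  [6] {}
  [7] {3,4}

no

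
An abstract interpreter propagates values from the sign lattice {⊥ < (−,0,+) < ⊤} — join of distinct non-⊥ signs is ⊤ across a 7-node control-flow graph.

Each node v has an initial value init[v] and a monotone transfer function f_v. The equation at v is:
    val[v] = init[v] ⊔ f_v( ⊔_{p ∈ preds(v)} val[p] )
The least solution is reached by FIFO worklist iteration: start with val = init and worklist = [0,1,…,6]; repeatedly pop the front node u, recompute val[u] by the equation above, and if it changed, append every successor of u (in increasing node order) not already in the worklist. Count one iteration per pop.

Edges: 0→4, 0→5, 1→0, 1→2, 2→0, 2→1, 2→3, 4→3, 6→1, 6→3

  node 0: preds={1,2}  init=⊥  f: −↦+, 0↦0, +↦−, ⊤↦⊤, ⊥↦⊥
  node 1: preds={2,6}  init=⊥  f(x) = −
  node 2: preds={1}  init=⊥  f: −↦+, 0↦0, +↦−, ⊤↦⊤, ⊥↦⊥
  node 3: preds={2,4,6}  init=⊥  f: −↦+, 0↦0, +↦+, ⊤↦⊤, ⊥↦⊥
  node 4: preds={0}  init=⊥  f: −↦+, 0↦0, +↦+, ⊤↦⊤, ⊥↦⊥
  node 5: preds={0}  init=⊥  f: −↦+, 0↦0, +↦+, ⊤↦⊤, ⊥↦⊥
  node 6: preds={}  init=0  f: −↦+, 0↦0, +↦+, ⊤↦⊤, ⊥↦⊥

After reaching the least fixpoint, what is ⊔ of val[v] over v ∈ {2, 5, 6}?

⊤

Worklist (12 pops):
  #1 pop 0: in=⊥ → ⊥ (no change)
  #2 pop 1: in=0 → − (was ⊥); enqueue [0]
  #3 pop 2: in=− → + (was ⊥); enqueue [1]
  #4 pop 3: in=⊤ → ⊤ (was ⊥); enqueue []
  #5 pop 4: in=⊥ → ⊥ (no change)
  #6 pop 5: in=⊥ → ⊥ (no change)
  #7 pop 6: in=⊥ → 0 (no change)
  #8 pop 0: in=⊤ → ⊤ (was ⊥); enqueue [4,5]
  #9 pop 1: in=⊤ → − (no change)
  #10 pop 4: in=⊤ → ⊤ (was ⊥); enqueue [3]
  #11 pop 5: in=⊤ → ⊤ (was ⊥); enqueue []
  #12 pop 3: in=⊤ → ⊤ (no change)

Fixpoint:
  val[0] = ⊤
  val[1] = −
  val[2] = +
  val[3] = ⊤
  val[4] = ⊤
  val[5] = ⊤
  val[6] = 0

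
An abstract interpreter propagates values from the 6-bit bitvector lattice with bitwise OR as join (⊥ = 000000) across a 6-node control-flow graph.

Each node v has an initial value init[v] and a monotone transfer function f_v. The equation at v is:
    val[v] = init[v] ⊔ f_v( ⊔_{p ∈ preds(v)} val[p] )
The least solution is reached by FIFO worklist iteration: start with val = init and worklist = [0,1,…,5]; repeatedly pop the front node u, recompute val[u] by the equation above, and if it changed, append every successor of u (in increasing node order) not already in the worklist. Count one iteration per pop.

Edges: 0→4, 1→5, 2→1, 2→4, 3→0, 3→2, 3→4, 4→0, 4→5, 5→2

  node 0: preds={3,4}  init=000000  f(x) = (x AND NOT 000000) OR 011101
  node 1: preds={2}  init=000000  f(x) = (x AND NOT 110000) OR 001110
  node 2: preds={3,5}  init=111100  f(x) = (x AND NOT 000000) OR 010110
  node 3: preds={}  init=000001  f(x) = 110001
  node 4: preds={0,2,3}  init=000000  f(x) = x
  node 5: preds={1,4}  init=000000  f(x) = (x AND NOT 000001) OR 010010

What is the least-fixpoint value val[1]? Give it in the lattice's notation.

Iteration log — 11 steps:
  step 1. node 0  ⊔preds=000001  new=011101  old=000000  +wl: 
  step 2. node 1  ⊔preds=111100  new=001110  old=000000  +wl: 
  step 3. node 2  ⊔preds=000001  new=111111  old=111100  +wl: 1
  step 4. node 3  ⊔preds=000000  new=110001  old=000001  +wl: 0,2
  step 5. node 4  ⊔preds=111111  new=111111  old=000000  +wl: 
  step 6. node 5  ⊔preds=111111  new=111110  old=000000  +wl: 
  step 7. node 1  ⊔preds=111111  new=001111  old=001110  +wl: 5
  step 8. node 0  ⊔preds=111111  new=111111  old=011101  +wl: 4
  step 9. node 2  ⊔preds=111111  new=111111  stable
  step 10. node 5  ⊔preds=111111  new=111110  stable
  step 11. node 4  ⊔preds=111111  new=111111  stable

Least fixpoint reached:
  node 0: 111111
  node 1: 001111
  node 2: 111111
  node 3: 110001
  node 4: 111111
  node 5: 111110

001111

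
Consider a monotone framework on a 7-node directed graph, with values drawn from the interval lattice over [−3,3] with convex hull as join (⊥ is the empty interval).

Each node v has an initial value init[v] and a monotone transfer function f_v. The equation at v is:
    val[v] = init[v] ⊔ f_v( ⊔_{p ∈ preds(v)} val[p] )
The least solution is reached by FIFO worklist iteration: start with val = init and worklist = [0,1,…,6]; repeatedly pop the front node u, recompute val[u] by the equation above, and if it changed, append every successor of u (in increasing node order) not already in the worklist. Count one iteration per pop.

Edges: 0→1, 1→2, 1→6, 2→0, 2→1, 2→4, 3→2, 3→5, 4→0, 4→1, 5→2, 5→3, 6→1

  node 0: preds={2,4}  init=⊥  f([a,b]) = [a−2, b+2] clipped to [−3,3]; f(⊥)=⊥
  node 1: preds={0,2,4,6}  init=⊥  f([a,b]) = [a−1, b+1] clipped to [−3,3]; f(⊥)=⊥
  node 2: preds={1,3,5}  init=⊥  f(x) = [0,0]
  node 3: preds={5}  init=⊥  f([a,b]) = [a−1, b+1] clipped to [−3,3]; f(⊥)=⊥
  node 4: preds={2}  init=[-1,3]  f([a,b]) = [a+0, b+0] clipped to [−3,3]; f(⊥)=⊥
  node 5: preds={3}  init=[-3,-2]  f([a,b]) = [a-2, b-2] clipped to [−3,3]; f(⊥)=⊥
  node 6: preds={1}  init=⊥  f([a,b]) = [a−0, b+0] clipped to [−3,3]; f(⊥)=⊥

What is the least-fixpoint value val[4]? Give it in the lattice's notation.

[-1,3]

Trace (10 dequeues):
  [1] u=0 | in [-1,3] | out [-3,3] | prev ⊥ | push {}
  [2] u=1 | in [-3,3] | out [-3,3] | prev ⊥ | push {}
  [3] u=2 | in [-3,3] | out [0,0] | prev ⊥ | push {0,1}
  [4] u=3 | in [-3,-2] | out [-3,-1] | prev ⊥ | push {2}
  [5] u=4 | in [0,0] | out [-1,3] | ==
  [6] u=5 | in [-3,-1] | out [-3,-2] | ==
  [7] u=6 | in [-3,3] | out [-3,3] | prev ⊥ | push {}
  [8] u=0 | in [-1,3] | out [-3,3] | ==
  [9] u=1 | in [-3,3] | out [-3,3] | ==
  [10] u=2 | in [-3,3] | out [0,0] | ==

Converged values:
  [0] [-3,3]
  [1] [-3,3]
  [2] [0,0]
  [3] [-3,-1]
  [4] [-1,3]
  [5] [-3,-2]
  [6] [-3,3]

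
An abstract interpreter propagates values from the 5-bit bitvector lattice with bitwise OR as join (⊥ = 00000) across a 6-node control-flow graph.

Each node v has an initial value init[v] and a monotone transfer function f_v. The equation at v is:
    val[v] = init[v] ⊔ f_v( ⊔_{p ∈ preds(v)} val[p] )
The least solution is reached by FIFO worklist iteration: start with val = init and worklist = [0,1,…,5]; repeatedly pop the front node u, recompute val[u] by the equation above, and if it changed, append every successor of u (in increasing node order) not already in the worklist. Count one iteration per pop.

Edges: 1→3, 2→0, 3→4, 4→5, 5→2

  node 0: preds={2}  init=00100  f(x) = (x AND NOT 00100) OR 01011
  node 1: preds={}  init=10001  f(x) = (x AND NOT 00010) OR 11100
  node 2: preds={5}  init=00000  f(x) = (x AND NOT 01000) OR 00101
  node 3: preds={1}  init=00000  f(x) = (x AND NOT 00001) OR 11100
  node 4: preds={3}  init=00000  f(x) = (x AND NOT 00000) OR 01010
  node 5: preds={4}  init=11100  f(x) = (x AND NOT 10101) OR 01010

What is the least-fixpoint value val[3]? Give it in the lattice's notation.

Trace (9 dequeues):
  [1] u=0 | in 00000 | out 01111 | prev 00100 | push {}
  [2] u=1 | in 00000 | out 11101 | prev 10001 | push {}
  [3] u=2 | in 11100 | out 10101 | prev 00000 | push {0}
  [4] u=3 | in 11101 | out 11100 | prev 00000 | push {}
  [5] u=4 | in 11100 | out 11110 | prev 00000 | push {}
  [6] u=5 | in 11110 | out 11110 | prev 11100 | push {2}
  [7] u=0 | in 10101 | out 11111 | prev 01111 | push {}
  [8] u=2 | in 11110 | out 10111 | prev 10101 | push {0}
  [9] u=0 | in 10111 | out 11111 | ==

Converged values:
  [0] 11111
  [1] 11101
  [2] 10111
  [3] 11100
  [4] 11110
  [5] 11110

11100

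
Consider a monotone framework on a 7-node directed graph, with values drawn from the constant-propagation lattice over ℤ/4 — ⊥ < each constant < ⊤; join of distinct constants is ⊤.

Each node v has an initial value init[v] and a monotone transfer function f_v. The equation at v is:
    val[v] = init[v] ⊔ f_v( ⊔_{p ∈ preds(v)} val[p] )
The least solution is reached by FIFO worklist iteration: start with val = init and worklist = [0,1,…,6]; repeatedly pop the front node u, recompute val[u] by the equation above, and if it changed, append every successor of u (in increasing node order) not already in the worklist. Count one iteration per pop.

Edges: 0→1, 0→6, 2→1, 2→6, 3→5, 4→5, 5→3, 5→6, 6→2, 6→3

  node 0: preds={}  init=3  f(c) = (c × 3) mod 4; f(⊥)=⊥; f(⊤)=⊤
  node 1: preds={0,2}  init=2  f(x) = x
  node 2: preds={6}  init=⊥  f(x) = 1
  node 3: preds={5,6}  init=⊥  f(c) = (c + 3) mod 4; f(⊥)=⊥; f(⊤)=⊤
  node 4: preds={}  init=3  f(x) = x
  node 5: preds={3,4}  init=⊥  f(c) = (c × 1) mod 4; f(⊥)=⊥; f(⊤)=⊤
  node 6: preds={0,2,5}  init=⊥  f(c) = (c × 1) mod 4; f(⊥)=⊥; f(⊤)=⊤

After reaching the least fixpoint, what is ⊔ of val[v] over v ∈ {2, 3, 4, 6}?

Trace (13 dequeues):
  [1] u=0 | in ⊥ | out 3 | ==
  [2] u=1 | in 3 | out ⊤ | prev 2 | push {}
  [3] u=2 | in ⊥ | out 1 | prev ⊥ | push {1}
  [4] u=3 | in ⊥ | out ⊥ | ==
  [5] u=4 | in ⊥ | out 3 | ==
  [6] u=5 | in 3 | out 3 | prev ⊥ | push {3}
  [7] u=6 | in ⊤ | out ⊤ | prev ⊥ | push {2}
  [8] u=1 | in ⊤ | out ⊤ | ==
  [9] u=3 | in ⊤ | out ⊤ | prev ⊥ | push {5}
  [10] u=2 | in ⊤ | out 1 | ==
  [11] u=5 | in ⊤ | out ⊤ | prev 3 | push {3,6}
  [12] u=3 | in ⊤ | out ⊤ | ==
  [13] u=6 | in ⊤ | out ⊤ | ==

Converged values:
  [0] 3
  [1] ⊤
  [2] 1
  [3] ⊤
  [4] 3
  [5] ⊤
  [6] ⊤

⊤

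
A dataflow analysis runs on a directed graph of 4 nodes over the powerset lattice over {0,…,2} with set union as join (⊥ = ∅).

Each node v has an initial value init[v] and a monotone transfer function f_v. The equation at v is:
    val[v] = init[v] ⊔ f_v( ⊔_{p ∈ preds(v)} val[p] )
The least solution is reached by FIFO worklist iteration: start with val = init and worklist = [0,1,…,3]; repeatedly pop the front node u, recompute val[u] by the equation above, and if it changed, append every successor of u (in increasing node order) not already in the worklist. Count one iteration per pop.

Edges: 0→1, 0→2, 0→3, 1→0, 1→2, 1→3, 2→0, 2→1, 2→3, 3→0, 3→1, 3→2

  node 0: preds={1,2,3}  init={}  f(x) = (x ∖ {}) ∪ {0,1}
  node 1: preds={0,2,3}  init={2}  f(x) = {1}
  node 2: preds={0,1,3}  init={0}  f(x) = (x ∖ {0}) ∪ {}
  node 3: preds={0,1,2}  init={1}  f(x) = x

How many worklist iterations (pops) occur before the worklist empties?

Iteration log — 7 steps:
  step 1. node 0  ⊔preds={0,1,2}  new={0,1,2}  old={}  +wl: 
  step 2. node 1  ⊔preds={0,1,2}  new={1,2}  old={2}  +wl: 0
  step 3. node 2  ⊔preds={0,1,2}  new={0,1,2}  old={0}  +wl: 1
  step 4. node 3  ⊔preds={0,1,2}  new={0,1,2}  old={1}  +wl: 2
  step 5. node 0  ⊔preds={0,1,2}  new={0,1,2}  stable
  step 6. node 1  ⊔preds={0,1,2}  new={1,2}  stable
  step 7. node 2  ⊔preds={0,1,2}  new={0,1,2}  stable

Least fixpoint reached:
  node 0: {0,1,2}
  node 1: {1,2}
  node 2: {0,1,2}
  node 3: {0,1,2}

7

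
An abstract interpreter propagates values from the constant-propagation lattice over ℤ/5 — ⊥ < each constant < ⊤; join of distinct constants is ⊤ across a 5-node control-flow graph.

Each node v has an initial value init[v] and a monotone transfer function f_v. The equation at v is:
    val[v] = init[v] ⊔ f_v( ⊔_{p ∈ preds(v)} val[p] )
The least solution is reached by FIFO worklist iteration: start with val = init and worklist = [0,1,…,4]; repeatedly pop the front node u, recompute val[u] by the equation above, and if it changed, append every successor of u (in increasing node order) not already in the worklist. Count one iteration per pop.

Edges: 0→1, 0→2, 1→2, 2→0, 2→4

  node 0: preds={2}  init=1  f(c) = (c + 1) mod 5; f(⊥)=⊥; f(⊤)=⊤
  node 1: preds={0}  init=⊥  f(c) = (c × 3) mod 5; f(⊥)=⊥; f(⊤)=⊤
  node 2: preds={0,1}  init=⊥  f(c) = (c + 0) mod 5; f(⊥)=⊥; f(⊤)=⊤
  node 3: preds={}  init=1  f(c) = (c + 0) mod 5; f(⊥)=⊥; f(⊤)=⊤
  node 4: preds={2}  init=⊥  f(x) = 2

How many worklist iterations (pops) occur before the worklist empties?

8

Trace (8 dequeues):
  [1] u=0 | in ⊥ | out 1 | ==
  [2] u=1 | in 1 | out 3 | prev ⊥ | push {}
  [3] u=2 | in ⊤ | out ⊤ | prev ⊥ | push {0}
  [4] u=3 | in ⊥ | out 1 | ==
  [5] u=4 | in ⊤ | out 2 | prev ⊥ | push {}
  [6] u=0 | in ⊤ | out ⊤ | prev 1 | push {1,2}
  [7] u=1 | in ⊤ | out ⊤ | prev 3 | push {}
  [8] u=2 | in ⊤ | out ⊤ | ==

Converged values:
  [0] ⊤
  [1] ⊤
  [2] ⊤
  [3] 1
  [4] 2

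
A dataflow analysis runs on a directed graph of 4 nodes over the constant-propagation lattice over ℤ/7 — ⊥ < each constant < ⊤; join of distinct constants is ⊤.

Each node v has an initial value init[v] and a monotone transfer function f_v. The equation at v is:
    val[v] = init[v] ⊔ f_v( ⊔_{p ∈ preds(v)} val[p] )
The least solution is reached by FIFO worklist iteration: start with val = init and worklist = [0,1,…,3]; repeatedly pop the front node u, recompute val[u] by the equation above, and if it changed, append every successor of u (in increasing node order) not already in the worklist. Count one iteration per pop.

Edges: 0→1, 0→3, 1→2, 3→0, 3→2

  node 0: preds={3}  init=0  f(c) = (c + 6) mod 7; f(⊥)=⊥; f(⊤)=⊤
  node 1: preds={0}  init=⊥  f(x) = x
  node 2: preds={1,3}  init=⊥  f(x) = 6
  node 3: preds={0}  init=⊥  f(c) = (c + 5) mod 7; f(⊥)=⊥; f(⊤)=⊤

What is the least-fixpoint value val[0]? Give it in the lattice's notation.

Worklist (10 pops):
  #1 pop 0: in=⊥ → 0 (no change)
  #2 pop 1: in=0 → 0 (was ⊥); enqueue []
  #3 pop 2: in=0 → 6 (was ⊥); enqueue []
  #4 pop 3: in=0 → 5 (was ⊥); enqueue [0,2]
  #5 pop 0: in=5 → ⊤ (was 0); enqueue [1,3]
  #6 pop 2: in=⊤ → 6 (no change)
  #7 pop 1: in=⊤ → ⊤ (was 0); enqueue [2]
  #8 pop 3: in=⊤ → ⊤ (was 5); enqueue [0]
  #9 pop 2: in=⊤ → 6 (no change)
  #10 pop 0: in=⊤ → ⊤ (no change)

Fixpoint:
  val[0] = ⊤
  val[1] = ⊤
  val[2] = 6
  val[3] = ⊤

⊤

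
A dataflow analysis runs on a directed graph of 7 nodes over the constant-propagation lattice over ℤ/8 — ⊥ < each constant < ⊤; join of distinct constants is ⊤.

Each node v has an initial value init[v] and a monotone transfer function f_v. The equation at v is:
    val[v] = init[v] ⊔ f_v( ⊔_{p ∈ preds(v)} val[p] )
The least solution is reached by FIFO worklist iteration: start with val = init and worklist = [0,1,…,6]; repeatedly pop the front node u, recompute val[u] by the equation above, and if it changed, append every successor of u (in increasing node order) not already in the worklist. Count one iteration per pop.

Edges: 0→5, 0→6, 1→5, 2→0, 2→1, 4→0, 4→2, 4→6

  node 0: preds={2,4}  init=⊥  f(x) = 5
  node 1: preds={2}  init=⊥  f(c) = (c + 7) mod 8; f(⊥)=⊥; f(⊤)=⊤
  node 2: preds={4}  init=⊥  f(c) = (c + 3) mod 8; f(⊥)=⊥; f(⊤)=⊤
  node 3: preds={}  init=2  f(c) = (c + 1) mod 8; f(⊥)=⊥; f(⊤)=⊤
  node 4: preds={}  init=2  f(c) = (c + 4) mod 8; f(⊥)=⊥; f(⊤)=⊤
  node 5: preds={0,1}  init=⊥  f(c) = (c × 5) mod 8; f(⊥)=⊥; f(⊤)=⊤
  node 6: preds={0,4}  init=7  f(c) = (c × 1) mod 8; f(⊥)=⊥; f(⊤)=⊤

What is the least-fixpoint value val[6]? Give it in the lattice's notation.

Iteration log — 10 steps:
  step 1. node 0  ⊔preds=2  new=5  old=⊥  +wl: 
  step 2. node 1  ⊔preds=⊥  new=⊥  stable
  step 3. node 2  ⊔preds=2  new=5  old=⊥  +wl: 0,1
  step 4. node 3  ⊔preds=⊥  new=2  stable
  step 5. node 4  ⊔preds=⊥  new=2  stable
  step 6. node 5  ⊔preds=5  new=1  old=⊥  +wl: 
  step 7. node 6  ⊔preds=⊤  new=⊤  old=7  +wl: 
  step 8. node 0  ⊔preds=⊤  new=5  stable
  step 9. node 1  ⊔preds=5  new=4  old=⊥  +wl: 5
  step 10. node 5  ⊔preds=⊤  new=⊤  old=1  +wl: 

Least fixpoint reached:
  node 0: 5
  node 1: 4
  node 2: 5
  node 3: 2
  node 4: 2
  node 5: ⊤
  node 6: ⊤

⊤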